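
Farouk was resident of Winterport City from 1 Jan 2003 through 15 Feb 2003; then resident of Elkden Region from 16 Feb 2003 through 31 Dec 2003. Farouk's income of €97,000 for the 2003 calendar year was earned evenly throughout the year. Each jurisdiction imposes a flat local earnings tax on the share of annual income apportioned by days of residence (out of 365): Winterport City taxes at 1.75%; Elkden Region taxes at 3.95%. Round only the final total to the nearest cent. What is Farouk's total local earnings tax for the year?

€3,562.56

Winterport City, 1 Jan – 15 Feb 2003: 46 days → €97,000 × 1.75% × 46/365 = €213.9315
Elkden Region, 16 Feb – 31 Dec 2003: 319 days → €97,000 × 3.95% × 319/365 = €3,348.6260
Total = €3,562.5575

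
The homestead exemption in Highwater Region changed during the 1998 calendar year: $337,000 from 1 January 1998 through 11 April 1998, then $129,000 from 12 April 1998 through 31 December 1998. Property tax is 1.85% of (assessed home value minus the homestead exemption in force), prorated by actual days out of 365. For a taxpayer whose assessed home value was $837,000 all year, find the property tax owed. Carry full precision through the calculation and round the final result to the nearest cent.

$12,033.21

1 January – 11 April 1998: 101 days, exemption $337,000 → ($837,000 − $337,000) × 1.85% × 101/365 = $2,559.5890
12 April – 31 December 1998: 264 days, exemption $129,000 → ($837,000 − $129,000) × 1.85% × 264/365 = $9,473.6219
Total = $12,033.2110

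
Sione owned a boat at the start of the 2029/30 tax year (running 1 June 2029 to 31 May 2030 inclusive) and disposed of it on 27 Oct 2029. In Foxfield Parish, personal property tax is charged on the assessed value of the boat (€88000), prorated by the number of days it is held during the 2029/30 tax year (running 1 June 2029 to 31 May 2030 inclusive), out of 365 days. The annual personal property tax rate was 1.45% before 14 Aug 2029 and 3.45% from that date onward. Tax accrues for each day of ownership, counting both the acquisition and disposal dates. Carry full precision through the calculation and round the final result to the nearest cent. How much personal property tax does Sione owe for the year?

1 Jun – 13 Aug 2029: 74 days at 1.45% → €88000 × 1.45% × 74/365 = €258.6959
14 Aug – 27 Oct 2029: 75 days at 3.45% → €88000 × 3.45% × 75/365 = €623.8356
Total = €882.5315

€882.53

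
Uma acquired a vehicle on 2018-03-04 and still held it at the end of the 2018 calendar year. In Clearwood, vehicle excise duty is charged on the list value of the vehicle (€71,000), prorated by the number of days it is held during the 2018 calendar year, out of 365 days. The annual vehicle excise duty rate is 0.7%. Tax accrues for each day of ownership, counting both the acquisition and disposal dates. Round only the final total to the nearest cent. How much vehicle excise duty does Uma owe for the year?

Days held (2018-03-04 to 2018-12-31): 303 out of 365
Tax = €71,000 × 0.7% × 303/365 = €412.5781

€412.58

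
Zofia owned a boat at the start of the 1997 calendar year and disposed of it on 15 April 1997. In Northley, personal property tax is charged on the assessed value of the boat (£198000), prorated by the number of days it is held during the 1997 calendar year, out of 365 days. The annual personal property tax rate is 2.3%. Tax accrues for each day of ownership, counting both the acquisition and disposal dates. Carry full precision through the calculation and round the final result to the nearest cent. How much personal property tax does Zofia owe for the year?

Days held (1 January – 15 April 1997): 105 out of 365
Tax = £198000 × 2.3% × 105/365 = £1310.0548

£1310.05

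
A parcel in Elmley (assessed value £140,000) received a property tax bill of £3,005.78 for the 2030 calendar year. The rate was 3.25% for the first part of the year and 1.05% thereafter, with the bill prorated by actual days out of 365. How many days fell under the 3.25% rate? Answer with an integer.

Let d = days at the first rate; then 365 − d days at the second rate.
£140,000 × [3.25%·d + 1.05%·(365−d)] / 365 = £3,005.78
Solving gives d = 182, so the new rate took effect on 2 July 2030.

182 days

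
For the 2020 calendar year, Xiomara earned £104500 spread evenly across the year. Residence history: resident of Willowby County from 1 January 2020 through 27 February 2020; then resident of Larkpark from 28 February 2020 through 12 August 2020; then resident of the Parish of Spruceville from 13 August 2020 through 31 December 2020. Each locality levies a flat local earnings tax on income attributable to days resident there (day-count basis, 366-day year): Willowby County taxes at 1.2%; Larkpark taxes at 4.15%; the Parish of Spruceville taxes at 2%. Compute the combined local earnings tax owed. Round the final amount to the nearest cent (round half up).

Willowby County, 1 January – 27 February 2020: 58 days → £104500 × 1.2% × 58/366 = £198.7213
Larkpark, 28 February – 12 August 2020: 167 days → £104500 × 4.15% × 167/366 = £1978.7903
The Parish of Spruceville, 13 August – 31 December 2020: 141 days → £104500 × 2% × 141/366 = £805.1639
Total = £2982.6755

£2982.68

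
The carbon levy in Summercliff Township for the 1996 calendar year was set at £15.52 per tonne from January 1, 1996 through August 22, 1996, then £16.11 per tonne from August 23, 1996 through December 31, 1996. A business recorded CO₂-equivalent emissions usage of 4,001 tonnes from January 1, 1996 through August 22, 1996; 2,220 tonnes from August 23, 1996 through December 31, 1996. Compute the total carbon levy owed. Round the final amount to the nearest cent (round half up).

January 1 – August 22, 1996: 4,001 tonnes at £15.52/tonne → £62,095.52
August 23 – December 31, 1996: 2,220 tonnes at £16.11/tonne → £35,764.20

£97,859.72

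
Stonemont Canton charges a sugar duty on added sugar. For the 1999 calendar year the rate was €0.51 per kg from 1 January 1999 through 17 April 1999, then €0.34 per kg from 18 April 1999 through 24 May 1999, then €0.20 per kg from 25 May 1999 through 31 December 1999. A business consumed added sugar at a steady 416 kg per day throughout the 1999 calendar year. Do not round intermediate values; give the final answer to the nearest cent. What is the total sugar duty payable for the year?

€46321.60

1 January – 17 April 1999: 107 days × 416 kg/day = 44,512 kg at €0.51/kg → €22701.12
18 April – 24 May 1999: 37 days × 416 kg/day = 15,392 kg at €0.34/kg → €5233.28
25 May – 31 December 1999: 221 days × 416 kg/day = 91,936 kg at €0.20/kg → €18387.20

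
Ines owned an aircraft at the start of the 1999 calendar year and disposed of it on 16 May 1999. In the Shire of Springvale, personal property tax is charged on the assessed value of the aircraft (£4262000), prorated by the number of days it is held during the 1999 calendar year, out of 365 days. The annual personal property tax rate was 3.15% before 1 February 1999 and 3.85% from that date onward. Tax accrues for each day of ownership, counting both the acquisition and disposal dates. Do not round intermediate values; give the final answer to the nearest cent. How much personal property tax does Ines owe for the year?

£58605.42

1 January – 31 January 1999: 31 days at 3.15% → £4262000 × 3.15% × 31/365 = £11402.3096
1 February – 16 May 1999: 105 days at 3.85% → £4262000 × 3.85% × 105/365 = £47203.1096
Total = £58605.4192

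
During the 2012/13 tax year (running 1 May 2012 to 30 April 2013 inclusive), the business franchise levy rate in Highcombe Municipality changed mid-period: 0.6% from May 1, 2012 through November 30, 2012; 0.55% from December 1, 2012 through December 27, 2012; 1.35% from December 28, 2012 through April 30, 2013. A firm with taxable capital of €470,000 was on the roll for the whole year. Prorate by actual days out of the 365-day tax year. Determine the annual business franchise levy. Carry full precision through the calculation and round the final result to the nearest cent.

May 1 – November 30, 2012: 214 days at 0.6% → €470,000 × 0.6% × 214/365 = €1,653.3699
December 1 – December 27, 2012: 27 days at 0.55% → €470,000 × 0.55% × 27/365 = €191.2192
December 28, 2012 – April 30, 2013: 124 days at 1.35% → €470,000 × 1.35% × 124/365 = €2,155.5616
Total = €4,000.1507

€4,000.15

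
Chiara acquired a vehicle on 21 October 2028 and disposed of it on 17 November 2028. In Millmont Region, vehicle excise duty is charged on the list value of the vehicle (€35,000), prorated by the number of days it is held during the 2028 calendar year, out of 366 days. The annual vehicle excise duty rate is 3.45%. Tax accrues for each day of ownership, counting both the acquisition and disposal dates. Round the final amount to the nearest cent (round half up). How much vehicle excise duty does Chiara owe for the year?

€92.38

Days held (21 October – 17 November 2028): 28 out of 366
Tax = €35,000 × 3.45% × 28/366 = €92.3770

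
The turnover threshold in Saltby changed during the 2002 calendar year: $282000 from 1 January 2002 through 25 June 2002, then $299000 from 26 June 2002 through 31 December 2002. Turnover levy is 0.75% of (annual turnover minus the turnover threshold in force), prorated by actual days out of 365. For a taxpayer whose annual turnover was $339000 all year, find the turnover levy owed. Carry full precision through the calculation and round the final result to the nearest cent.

$361.48

1 January – 25 June 2002: 176 days, exemption $282000 → ($339000 − $282000) × 0.75% × 176/365 = $206.1370
26 June – 31 December 2002: 189 days, exemption $299000 → ($339000 − $299000) × 0.75% × 189/365 = $155.3425
Total = $361.4795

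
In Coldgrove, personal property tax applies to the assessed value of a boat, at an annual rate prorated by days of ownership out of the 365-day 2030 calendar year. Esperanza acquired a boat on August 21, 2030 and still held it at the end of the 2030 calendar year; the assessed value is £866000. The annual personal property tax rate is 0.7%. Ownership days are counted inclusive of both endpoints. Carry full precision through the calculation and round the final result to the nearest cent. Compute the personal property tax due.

Days held (August 21 – December 31, 2030): 133 out of 365
Tax = £866000 × 0.7% × 133/365 = £2208.8932

£2208.89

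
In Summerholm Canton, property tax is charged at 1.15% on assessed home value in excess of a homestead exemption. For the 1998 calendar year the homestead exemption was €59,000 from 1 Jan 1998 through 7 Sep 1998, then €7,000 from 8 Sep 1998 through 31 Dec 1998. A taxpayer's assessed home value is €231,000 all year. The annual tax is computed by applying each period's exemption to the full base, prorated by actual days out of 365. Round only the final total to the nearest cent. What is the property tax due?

€2,166.41

1 Jan – 7 Sep 1998: 250 days, exemption €59,000 → (€231,000 − €59,000) × 1.15% × 250/365 = €1,354.7945
8 Sep – 31 Dec 1998: 115 days, exemption €7,000 → (€231,000 − €7,000) × 1.15% × 115/365 = €811.6164
Total = €2,166.4110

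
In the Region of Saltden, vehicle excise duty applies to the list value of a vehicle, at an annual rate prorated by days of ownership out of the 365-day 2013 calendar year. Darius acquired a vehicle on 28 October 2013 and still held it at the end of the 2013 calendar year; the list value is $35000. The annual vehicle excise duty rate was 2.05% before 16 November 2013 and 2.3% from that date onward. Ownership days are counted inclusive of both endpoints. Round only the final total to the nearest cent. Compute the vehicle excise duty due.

$138.80

28 October – 15 November 2013: 19 days at 2.05% → $35000 × 2.05% × 19/365 = $37.3493
16 November – 31 December 2013: 46 days at 2.3% → $35000 × 2.3% × 46/365 = $101.4521
Total = $138.8014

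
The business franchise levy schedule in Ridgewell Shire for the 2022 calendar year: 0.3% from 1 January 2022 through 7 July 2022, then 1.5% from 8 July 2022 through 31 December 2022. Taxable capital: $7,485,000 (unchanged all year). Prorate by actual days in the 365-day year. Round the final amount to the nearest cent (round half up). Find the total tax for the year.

1 January – 7 July 2022: 188 days at 0.3% → $7,485,000 × 0.3% × 188/365 = $11,565.8630
8 July – 31 December 2022: 177 days at 1.5% → $7,485,000 × 1.5% × 177/365 = $54,445.6849
Total = $66,011.5479

$66,011.55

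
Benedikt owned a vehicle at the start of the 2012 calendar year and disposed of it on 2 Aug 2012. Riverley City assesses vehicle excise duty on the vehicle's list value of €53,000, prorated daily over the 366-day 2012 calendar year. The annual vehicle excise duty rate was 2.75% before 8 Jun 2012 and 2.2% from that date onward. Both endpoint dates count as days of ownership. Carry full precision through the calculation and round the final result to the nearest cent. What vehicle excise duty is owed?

€811.58

1 Jan – 7 Jun 2012: 159 days at 2.75% → €53,000 × 2.75% × 159/366 = €633.1762
8 Jun – 2 Aug 2012: 56 days at 2.2% → €53,000 × 2.2% × 56/366 = €178.4044
Total = €811.5806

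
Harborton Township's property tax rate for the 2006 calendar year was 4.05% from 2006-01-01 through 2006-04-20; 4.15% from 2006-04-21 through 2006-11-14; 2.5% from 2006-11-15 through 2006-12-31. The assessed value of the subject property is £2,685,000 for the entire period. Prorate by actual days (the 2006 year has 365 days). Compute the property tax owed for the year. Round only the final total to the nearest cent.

2006-01-01 to 2006-04-20: 110 days at 4.05% → £2,685,000 × 4.05% × 110/365 = £32,771.7123
2006-04-21 to 2006-11-14: 208 days at 4.15% → £2,685,000 × 4.15% × 208/365 = £63,498.4110
2006-11-15 to 2006-12-31: 47 days at 2.5% → £2,685,000 × 2.5% × 47/365 = £8,643.4932
Total = £104,913.6164

£104,913.62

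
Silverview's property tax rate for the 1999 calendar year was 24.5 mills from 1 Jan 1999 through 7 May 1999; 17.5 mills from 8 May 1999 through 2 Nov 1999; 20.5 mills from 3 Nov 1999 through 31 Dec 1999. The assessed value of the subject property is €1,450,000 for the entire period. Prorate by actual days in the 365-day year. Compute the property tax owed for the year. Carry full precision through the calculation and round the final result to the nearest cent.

1 Jan – 7 May 1999: 127 days at 24.5 mills → €1,450,000 × 2.45% × 127/365 = €12,360.7534
8 May – 2 Nov 1999: 179 days at 17.5 mills → €1,450,000 × 1.75% × 179/365 = €12,444.1781
3 Nov – 31 Dec 1999: 59 days at 20.5 mills → €1,450,000 × 2.05% × 59/365 = €4,804.8630
Total = €29,609.7945

€29,609.79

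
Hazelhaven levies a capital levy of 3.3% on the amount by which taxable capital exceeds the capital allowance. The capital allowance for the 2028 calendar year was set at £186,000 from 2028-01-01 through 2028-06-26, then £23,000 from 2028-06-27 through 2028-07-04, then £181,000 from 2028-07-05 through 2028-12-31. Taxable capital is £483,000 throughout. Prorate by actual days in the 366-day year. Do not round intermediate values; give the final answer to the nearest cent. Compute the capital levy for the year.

£9,999.72

2028-01-01 to 2028-06-26: 178 days, exemption £186,000 → (£483,000 − £186,000) × 3.3% × 178/366 = £4,766.6066
2028-06-27 to 2028-07-04: 8 days, exemption £23,000 → (£483,000 − £23,000) × 3.3% × 8/366 = £331.8033
2028-07-05 to 2028-12-31: 180 days, exemption £181,000 → (£483,000 − £181,000) × 3.3% × 180/366 = £4,901.3115
Total = £9,999.7213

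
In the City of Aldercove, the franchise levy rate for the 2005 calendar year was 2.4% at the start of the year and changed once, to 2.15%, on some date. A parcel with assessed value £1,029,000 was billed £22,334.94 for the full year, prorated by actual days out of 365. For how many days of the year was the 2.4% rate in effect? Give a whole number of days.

30 days

Let d = days at the first rate; then 365 − d days at the second rate.
£1,029,000 × [2.4%·d + 2.15%·(365−d)] / 365 = £22,334.94
Solving gives d = 30, so the new rate took effect on 31 January 2005.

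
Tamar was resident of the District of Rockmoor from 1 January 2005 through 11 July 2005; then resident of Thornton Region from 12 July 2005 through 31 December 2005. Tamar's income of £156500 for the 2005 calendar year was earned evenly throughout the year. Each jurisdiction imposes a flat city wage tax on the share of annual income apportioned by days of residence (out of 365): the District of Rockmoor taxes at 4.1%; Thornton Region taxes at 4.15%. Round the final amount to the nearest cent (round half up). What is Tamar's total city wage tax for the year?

£6453.59

The District of Rockmoor, 1 January – 11 July 2005: 192 days → £156500 × 4.1% × 192/365 = £3375.2548
Thornton Region, 12 July – 31 December 2005: 173 days → £156500 × 4.15% × 173/365 = £3078.3336
Total = £6453.5884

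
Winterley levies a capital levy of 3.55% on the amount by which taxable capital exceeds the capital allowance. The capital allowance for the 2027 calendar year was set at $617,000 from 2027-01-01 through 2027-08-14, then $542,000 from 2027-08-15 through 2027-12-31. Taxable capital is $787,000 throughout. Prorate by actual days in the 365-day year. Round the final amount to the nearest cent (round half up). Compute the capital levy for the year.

2027-01-01 to 2027-08-14: 226 days, exemption $617,000 → ($787,000 − $617,000) × 3.55% × 226/365 = $3,736.7397
2027-08-15 to 2027-12-31: 139 days, exemption $542,000 → ($787,000 − $542,000) × 3.55% × 139/365 = $3,312.1986
Total = $7,048.9384

$7,048.94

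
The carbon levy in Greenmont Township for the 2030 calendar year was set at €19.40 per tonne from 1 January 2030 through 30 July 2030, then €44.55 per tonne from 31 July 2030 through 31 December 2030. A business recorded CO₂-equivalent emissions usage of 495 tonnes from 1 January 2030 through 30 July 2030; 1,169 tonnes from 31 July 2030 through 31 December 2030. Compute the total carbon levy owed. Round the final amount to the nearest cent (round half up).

€61681.95

1 January – 30 July 2030: 495 tonnes at €19.40/tonne → €9603.00
31 July – 31 December 2030: 1,169 tonnes at €44.55/tonne → €52078.95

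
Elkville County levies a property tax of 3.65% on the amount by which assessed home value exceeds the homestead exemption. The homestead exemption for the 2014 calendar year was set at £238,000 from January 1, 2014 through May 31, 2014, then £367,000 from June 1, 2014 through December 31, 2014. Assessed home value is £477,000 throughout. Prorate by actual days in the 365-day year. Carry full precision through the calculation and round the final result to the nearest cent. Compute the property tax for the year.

£5,962.90

January 1 – May 31, 2014: 151 days, exemption £238,000 → (£477,000 − £238,000) × 3.65% × 151/365 = £3,608.9000
June 1 – December 31, 2014: 214 days, exemption £367,000 → (£477,000 − £367,000) × 3.65% × 214/365 = £2,354.0000
Total = £5,962.9000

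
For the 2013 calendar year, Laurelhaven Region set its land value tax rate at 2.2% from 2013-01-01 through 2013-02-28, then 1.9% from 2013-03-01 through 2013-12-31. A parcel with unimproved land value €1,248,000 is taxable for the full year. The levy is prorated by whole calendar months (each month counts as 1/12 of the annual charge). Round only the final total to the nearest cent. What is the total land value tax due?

2013-01-01 to 2013-02-28: 2 months at 2.2% → €1,248,000 × 2.2% × 2/12 = €4,576.0000
2013-03-01 to 2013-12-31: 10 months at 1.9% → €1,248,000 × 1.9% × 10/12 = €19,760.0000
Total = €24,336.0000

€24,336.00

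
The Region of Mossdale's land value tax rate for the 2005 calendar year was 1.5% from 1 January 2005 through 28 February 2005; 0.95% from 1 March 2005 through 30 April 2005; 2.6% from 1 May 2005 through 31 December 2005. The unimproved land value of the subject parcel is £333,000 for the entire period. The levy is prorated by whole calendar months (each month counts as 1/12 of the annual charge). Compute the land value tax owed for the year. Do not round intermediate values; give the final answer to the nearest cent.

1 January – 28 February 2005: 2 months at 1.5% → £333,000 × 1.5% × 2/12 = £832.5000
1 March – 30 April 2005: 2 months at 0.95% → £333,000 × 0.95% × 2/12 = £527.2500
1 May – 31 December 2005: 8 months at 2.6% → £333,000 × 2.6% × 8/12 = £5,772.0000
Total = £7,131.7500

£7,131.75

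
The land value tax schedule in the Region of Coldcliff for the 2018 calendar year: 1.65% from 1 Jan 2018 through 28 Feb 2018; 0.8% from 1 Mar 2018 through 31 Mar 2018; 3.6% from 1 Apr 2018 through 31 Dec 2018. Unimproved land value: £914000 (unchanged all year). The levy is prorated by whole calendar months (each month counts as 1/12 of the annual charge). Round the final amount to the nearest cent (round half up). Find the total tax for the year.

1 Jan – 28 Feb 2018: 2 months at 1.65% → £914000 × 1.65% × 2/12 = £2513.5000
1 Mar – 31 Mar 2018: 1 month at 0.8% → £914000 × 0.8% × 1/12 = £609.3333
1 Apr – 31 Dec 2018: 9 months at 3.6% → £914000 × 3.6% × 9/12 = £24678.0000
Total = £27800.8333

£27800.83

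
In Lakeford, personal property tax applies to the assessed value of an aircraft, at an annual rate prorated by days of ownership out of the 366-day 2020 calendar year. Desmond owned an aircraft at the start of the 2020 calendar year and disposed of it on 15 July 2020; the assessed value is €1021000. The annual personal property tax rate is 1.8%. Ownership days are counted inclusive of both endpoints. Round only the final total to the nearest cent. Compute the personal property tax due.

€9891.98

Days held (1 January – 15 July 2020): 197 out of 366
Tax = €1021000 × 1.8% × 197/366 = €9891.9836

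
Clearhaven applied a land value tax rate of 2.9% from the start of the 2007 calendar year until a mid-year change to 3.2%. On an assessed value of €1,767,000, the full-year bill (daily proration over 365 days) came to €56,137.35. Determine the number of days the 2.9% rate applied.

Let d = days at the first rate; then 365 − d days at the second rate.
€1,767,000 × [2.9%·d + 3.2%·(365−d)] / 365 = €56,137.35
Solving gives d = 28, so the new rate took effect on 29 Jan 2007.

28 days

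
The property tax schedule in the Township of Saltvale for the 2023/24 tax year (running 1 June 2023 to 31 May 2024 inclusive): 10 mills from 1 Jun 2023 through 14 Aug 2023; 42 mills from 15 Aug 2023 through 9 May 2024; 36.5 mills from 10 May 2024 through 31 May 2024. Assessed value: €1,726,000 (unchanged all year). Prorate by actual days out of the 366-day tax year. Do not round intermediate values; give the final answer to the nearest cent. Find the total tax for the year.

1 Jun – 14 Aug 2023: 75 days at 10 mills → €1,726,000 × 1% × 75/366 = €3,536.8852
15 Aug 2023 – 9 May 2024: 269 days at 42 mills → €1,726,000 × 4.2% × 269/366 = €53,279.6393
10 May – 31 May 2024: 22 days at 36.5 mills → €1,726,000 × 3.65% × 22/366 = €3,786.8251
Total = €60,603.3497

€60,603.35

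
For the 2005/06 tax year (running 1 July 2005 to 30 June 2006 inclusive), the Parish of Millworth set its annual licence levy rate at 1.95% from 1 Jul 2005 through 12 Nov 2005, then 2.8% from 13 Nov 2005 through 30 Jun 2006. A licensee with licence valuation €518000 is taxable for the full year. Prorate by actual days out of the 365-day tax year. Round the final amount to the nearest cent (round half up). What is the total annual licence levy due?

€12875.49

1 Jul – 12 Nov 2005: 135 days at 1.95% → €518000 × 1.95% × 135/365 = €3735.9863
13 Nov 2005 – 30 Jun 2006: 230 days at 2.8% → €518000 × 2.8% × 230/365 = €9139.5068
Total = €12875.4932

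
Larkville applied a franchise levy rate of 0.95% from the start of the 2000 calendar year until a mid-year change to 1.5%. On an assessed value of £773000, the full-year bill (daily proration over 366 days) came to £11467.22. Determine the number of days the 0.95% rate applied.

11 days

Let d = days at the first rate; then 366 − d days at the second rate.
£773000 × [0.95%·d + 1.5%·(366−d)] / 366 = £11467.22
Solving gives d = 11, so the new rate took effect on January 12, 2000.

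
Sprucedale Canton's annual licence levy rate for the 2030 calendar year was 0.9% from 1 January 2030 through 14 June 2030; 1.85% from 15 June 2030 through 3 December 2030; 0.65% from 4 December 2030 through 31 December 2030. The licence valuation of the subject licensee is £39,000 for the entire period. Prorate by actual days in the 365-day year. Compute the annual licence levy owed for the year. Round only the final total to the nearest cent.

£518.11

1 January – 14 June 2030: 165 days at 0.9% → £39,000 × 0.9% × 165/365 = £158.6712
15 June – 3 December 2030: 172 days at 1.85% → £39,000 × 1.85% × 172/365 = £339.9945
4 December – 31 December 2030: 28 days at 0.65% → £39,000 × 0.65% × 28/365 = £19.4466
Total = £518.1123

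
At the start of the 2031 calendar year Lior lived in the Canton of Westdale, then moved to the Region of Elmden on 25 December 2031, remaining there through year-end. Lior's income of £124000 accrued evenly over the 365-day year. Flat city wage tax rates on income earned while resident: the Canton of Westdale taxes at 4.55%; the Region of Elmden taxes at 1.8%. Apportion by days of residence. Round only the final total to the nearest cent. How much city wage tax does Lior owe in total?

The Canton of Westdale, 1 January – 24 December 2031: 358 days → £124000 × 4.55% × 358/365 = £5533.7973
The Region of Elmden, 25 December – 31 December 2031: 7 days → £124000 × 1.8% × 7/365 = £42.8055
Total = £5576.6027

£5576.60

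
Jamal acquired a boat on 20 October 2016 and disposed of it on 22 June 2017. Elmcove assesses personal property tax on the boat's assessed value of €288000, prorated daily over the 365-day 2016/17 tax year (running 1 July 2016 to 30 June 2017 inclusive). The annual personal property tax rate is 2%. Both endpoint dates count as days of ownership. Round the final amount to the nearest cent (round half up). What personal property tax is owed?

Days held (20 October 2016 – 22 June 2017): 246 out of 365
Tax = €288000 × 2% × 246/365 = €3882.0822

€3882.08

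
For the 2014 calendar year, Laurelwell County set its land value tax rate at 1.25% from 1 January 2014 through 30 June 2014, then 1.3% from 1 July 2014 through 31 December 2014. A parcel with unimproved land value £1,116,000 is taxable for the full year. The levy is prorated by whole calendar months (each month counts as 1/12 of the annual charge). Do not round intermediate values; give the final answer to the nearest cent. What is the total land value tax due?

£14,229.00

1 January – 30 June 2014: 6 months at 1.25% → £1,116,000 × 1.25% × 6/12 = £6,975.0000
1 July – 31 December 2014: 6 months at 1.3% → £1,116,000 × 1.3% × 6/12 = £7,254.0000
Total = £14,229.0000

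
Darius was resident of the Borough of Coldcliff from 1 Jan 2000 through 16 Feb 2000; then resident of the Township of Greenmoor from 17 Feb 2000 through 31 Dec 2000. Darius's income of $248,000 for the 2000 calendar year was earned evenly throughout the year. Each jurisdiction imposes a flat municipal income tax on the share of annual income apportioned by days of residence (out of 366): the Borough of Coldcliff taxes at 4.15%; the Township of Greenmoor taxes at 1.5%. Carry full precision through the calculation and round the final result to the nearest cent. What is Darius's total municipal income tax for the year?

The Borough of Coldcliff, 1 Jan – 16 Feb 2000: 47 days → $248,000 × 4.15% × 47/366 = $1,321.6503
The Township of Greenmoor, 17 Feb – 31 Dec 2000: 319 days → $248,000 × 1.5% × 319/366 = $3,242.2951
Total = $4,563.9454

$4,563.95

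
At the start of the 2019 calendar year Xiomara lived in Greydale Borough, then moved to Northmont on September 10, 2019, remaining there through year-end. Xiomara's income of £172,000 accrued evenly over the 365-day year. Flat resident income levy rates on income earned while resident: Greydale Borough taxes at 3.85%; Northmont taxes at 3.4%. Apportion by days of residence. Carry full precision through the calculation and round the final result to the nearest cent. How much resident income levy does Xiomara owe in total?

Greydale Borough, January 1 – September 9, 2019: 252 days → £172,000 × 3.85% × 252/365 = £4,571.9014
Northmont, September 10 – December 31, 2019: 113 days → £172,000 × 3.4% × 113/365 = £1,810.4767
Total = £6,382.3781

£6,382.38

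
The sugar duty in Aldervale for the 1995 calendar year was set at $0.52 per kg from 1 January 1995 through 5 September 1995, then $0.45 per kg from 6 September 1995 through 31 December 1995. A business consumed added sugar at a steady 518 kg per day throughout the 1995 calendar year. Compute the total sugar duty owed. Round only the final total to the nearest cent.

$94073.98

1 January – 5 September 1995: 248 days × 518 kg/day = 128,464 kg at $0.52/kg → $66801.28
6 September – 31 December 1995: 117 days × 518 kg/day = 60,606 kg at $0.45/kg → $27272.70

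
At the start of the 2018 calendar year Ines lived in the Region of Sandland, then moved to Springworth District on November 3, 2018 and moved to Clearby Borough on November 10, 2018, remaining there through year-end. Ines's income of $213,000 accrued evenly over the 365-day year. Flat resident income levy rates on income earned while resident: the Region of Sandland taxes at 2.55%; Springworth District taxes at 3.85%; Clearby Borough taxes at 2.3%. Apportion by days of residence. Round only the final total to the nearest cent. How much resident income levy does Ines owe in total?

The Region of Sandland, January 1 – November 2, 2018: 306 days → $213,000 × 2.55% × 306/365 = $4,553.5315
Springworth District, November 3 – November 9, 2018: 7 days → $213,000 × 3.85% × 7/365 = $157.2699
Clearby Borough, November 10 – December 31, 2018: 52 days → $213,000 × 2.3% × 52/365 = $697.9397
Total = $5,408.7411

$5,408.74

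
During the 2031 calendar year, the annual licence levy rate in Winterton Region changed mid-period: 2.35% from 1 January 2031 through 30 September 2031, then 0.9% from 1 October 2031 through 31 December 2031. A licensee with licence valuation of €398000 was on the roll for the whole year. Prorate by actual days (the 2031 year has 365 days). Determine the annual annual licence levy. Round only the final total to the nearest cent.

1 January – 30 September 2031: 273 days at 2.35% → €398000 × 2.35% × 273/365 = €6995.5315
1 October – 31 December 2031: 92 days at 0.9% → €398000 × 0.9% × 92/365 = €902.8603
Total = €7898.3918

€7898.39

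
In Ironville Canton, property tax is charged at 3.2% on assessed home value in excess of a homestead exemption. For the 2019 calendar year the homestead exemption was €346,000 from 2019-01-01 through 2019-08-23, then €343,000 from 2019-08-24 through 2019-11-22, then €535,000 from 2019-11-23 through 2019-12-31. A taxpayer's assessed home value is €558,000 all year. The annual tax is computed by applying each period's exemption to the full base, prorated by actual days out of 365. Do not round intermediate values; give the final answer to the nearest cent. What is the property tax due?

2019-01-01 to 2019-08-23: 235 days, exemption €346,000 → (€558,000 − €346,000) × 3.2% × 235/365 = €4,367.7808
2019-08-24 to 2019-11-22: 91 days, exemption €343,000 → (€558,000 − €343,000) × 3.2% × 91/365 = €1,715.2877
2019-11-23 to 2019-12-31: 39 days, exemption €535,000 → (€558,000 − €535,000) × 3.2% × 39/365 = €78.6411
Total = €6,161.7096

€6,161.71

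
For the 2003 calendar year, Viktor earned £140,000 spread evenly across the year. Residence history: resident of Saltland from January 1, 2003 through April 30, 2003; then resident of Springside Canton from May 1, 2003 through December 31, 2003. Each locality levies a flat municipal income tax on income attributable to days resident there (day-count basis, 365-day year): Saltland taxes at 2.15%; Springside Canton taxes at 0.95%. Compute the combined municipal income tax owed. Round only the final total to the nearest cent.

£1,882.33

Saltland, January 1 – April 30, 2003: 120 days → £140,000 × 2.15% × 120/365 = £989.5890
Springside Canton, May 1 – December 31, 2003: 245 days → £140,000 × 0.95% × 245/365 = £892.7397
Total = £1,882.3288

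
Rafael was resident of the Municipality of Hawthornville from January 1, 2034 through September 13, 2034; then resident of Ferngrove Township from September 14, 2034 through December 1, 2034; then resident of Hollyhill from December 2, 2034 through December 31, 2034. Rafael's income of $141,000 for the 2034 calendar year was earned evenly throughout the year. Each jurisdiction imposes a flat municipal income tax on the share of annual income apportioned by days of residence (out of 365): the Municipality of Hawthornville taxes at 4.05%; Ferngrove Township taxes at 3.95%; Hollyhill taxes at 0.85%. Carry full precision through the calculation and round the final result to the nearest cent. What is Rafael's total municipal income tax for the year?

The Municipality of Hawthornville, January 1 – September 13, 2034: 256 days → $141,000 × 4.05% × 256/365 = $4,005.1726
Ferngrove Township, September 14 – December 1, 2034: 79 days → $141,000 × 3.95% × 79/365 = $1,205.4534
Hollyhill, December 2 – December 31, 2034: 30 days → $141,000 × 0.85% × 30/365 = $98.5068
Total = $5,309.1329

$5,309.13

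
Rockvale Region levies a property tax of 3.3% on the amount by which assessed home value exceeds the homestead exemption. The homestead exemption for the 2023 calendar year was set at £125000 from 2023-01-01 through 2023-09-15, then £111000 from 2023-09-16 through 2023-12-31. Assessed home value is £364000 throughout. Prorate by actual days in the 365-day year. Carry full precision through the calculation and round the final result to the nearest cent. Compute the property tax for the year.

£8022.44

2023-01-01 to 2023-09-15: 258 days, exemption £125000 → (£364000 − £125000) × 3.3% × 258/365 = £5574.9205
2023-09-16 to 2023-12-31: 107 days, exemption £111000 → (£364000 − £111000) × 3.3% × 107/365 = £2447.5151
Total = £8022.4356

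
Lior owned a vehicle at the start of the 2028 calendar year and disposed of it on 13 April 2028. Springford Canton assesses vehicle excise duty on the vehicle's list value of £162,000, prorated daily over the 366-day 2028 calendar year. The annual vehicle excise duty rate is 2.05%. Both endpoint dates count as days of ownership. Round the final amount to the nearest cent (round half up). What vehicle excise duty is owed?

Days held (1 January – 13 April 2028): 104 out of 366
Tax = £162,000 × 2.05% × 104/366 = £943.6721

£943.67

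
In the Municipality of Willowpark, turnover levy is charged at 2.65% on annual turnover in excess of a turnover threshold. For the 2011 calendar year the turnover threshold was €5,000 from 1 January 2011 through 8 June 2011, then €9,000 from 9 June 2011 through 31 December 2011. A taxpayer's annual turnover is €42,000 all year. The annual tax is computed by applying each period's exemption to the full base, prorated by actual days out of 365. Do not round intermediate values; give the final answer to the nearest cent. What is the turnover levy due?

1 January – 8 June 2011: 159 days, exemption €5,000 → (€42,000 − €5,000) × 2.65% × 159/365 = €427.1219
9 June – 31 December 2011: 206 days, exemption €9,000 → (€42,000 − €9,000) × 2.65% × 206/365 = €493.5534
Total = €920.6753

€920.68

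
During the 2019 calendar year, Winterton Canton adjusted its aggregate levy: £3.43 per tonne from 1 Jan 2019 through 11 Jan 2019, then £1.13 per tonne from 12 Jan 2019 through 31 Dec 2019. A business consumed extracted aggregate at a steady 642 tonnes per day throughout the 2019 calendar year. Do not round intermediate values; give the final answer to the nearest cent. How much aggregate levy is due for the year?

1 Jan – 11 Jan 2019: 11 days × 642 tonnes/day = 7,062 tonnes at £3.43/tonne → £24,222.66
12 Jan – 31 Dec 2019: 354 days × 642 tonnes/day = 227,268 tonnes at £1.13/tonne → £256,812.84

£281,035.50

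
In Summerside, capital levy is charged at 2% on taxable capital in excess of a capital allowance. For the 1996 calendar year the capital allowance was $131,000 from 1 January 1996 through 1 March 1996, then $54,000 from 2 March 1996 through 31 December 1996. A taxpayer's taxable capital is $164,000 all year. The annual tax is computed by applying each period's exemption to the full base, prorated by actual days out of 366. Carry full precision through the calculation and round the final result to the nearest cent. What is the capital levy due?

$1,943.33

1 January – 1 March 1996: 61 days, exemption $131,000 → ($164,000 − $131,000) × 2% × 61/366 = $110.0000
2 March – 31 December 1996: 305 days, exemption $54,000 → ($164,000 − $54,000) × 2% × 305/366 = $1,833.3333
Total = $1,943.3333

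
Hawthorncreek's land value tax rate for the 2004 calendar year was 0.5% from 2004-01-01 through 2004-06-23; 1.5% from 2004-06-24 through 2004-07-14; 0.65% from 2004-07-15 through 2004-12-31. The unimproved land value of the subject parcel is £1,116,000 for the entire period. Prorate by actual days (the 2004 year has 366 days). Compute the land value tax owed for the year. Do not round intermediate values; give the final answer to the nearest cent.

2004-01-01 to 2004-06-23: 175 days at 0.5% → £1,116,000 × 0.5% × 175/366 = £2,668.0328
2004-06-24 to 2004-07-14: 21 days at 1.5% → £1,116,000 × 1.5% × 21/366 = £960.4918
2004-07-15 to 2004-12-31: 170 days at 0.65% → £1,116,000 × 0.65% × 170/366 = £3,369.3443
Total = £6,997.8689

£6,997.87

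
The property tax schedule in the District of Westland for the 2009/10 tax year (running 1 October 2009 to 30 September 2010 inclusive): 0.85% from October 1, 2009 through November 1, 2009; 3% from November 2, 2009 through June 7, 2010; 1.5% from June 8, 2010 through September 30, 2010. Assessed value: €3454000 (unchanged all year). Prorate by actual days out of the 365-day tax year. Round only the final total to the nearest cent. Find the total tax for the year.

€80785.75

October 1 – November 1, 2009: 32 days at 0.85% → €3454000 × 0.85% × 32/365 = €2573.9397
November 2, 2009 – June 7, 2010: 218 days at 3% → €3454000 × 3% × 218/365 = €61888.1096
June 8 – September 30, 2010: 115 days at 1.5% → €3454000 × 1.5% × 115/365 = €16323.6986
Total = €80785.7479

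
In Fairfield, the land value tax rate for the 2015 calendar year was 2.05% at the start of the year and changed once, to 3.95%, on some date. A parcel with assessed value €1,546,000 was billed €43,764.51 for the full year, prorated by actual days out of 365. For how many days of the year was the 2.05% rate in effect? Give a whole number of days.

Let d = days at the first rate; then 365 − d days at the second rate.
€1,546,000 × [2.05%·d + 3.95%·(365−d)] / 365 = €43,764.51
Solving gives d = 215, so the new rate took effect on August 4, 2015.

215 days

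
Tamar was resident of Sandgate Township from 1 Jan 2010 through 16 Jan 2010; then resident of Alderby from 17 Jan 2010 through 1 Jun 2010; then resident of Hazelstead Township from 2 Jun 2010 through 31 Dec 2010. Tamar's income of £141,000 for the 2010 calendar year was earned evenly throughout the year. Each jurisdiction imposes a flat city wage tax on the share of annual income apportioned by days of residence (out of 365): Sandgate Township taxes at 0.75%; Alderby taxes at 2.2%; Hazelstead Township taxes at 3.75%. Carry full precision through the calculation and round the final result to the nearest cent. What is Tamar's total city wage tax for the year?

Sandgate Township, 1 Jan – 16 Jan 2010: 16 days → £141,000 × 0.75% × 16/365 = £46.3562
Alderby, 17 Jan – 1 Jun 2010: 136 days → £141,000 × 2.2% × 136/365 = £1,155.8137
Hazelstead Township, 2 Jun – 31 Dec 2010: 213 days → £141,000 × 3.75% × 213/365 = £3,085.5822
Total = £4,287.7521

£4,287.75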